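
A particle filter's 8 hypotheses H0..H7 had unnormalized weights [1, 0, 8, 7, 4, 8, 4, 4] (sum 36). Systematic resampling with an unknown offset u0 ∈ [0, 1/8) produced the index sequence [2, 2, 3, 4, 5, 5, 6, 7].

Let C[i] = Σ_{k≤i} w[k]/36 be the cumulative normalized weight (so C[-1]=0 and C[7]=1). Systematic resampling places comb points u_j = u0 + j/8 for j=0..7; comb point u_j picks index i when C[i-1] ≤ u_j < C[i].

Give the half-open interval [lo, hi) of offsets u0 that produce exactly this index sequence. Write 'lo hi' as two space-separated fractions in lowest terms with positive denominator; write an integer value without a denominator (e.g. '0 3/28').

C = [1/36, 1/36, 1/4, 4/9, 5/9, 7/9, 8/9, 1]
j=0 picked index 2: u0 ∈ [1/36, 1/4)
j=1 picked index 2: u0 ∈ [-7/72, 1/8)
j=2 picked index 3: u0 ∈ [0, 7/36)
j=3 picked index 4: u0 ∈ [5/72, 13/72)
j=4 picked index 5: u0 ∈ [1/18, 5/18)
j=5 picked index 5: u0 ∈ [-5/72, 11/72)
j=6 picked index 6: u0 ∈ [1/36, 5/36)
j=7 picked index 7: u0 ∈ [1/72, 1/8)
intersection: [5/72, 1/8)

5/72 1/8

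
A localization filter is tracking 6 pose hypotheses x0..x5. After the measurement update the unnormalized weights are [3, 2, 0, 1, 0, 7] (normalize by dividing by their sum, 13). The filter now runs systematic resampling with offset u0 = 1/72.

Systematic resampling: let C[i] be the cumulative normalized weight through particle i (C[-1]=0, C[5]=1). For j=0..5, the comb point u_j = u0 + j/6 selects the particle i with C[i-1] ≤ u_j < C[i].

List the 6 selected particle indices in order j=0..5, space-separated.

0 0 1 5 5 5

C = [3/13, 5/13, 5/13, 6/13, 6/13, 1]
j=0: u_0=1/72 ∈ [0, 3/13) → index 0
j=1: u_1=13/72 ∈ [0, 3/13) → index 0
j=2: u_2=25/72 ∈ [3/13, 5/13) → index 1
j=3: u_3=37/72 ∈ [6/13, 1) → index 5
j=4: u_4=49/72 ∈ [6/13, 1) → index 5
j=5: u_5=61/72 ∈ [6/13, 1) → index 5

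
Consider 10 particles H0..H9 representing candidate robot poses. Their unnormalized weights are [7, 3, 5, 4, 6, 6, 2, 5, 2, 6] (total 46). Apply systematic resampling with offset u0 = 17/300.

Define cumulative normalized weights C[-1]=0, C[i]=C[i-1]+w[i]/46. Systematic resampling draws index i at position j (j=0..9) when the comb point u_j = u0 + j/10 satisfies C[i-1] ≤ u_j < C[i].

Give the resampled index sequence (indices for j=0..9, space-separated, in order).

C = [7/46, 5/23, 15/46, 19/46, 25/46, 31/46, 33/46, 19/23, 20/23, 1]
j=0: u_0=17/300 ∈ [0, 7/46) → index 0
j=1: u_1=47/300 ∈ [7/46, 5/23) → index 1
j=2: u_2=77/300 ∈ [5/23, 15/46) → index 2
j=3: u_3=107/300 ∈ [15/46, 19/46) → index 3
j=4: u_4=137/300 ∈ [19/46, 25/46) → index 4
j=5: u_5=167/300 ∈ [25/46, 31/46) → index 5
j=6: u_6=197/300 ∈ [25/46, 31/46) → index 5
j=7: u_7=227/300 ∈ [33/46, 19/23) → index 7
j=8: u_8=257/300 ∈ [19/23, 20/23) → index 8
j=9: u_9=287/300 ∈ [20/23, 1) → index 9

0 1 2 3 4 5 5 7 8 9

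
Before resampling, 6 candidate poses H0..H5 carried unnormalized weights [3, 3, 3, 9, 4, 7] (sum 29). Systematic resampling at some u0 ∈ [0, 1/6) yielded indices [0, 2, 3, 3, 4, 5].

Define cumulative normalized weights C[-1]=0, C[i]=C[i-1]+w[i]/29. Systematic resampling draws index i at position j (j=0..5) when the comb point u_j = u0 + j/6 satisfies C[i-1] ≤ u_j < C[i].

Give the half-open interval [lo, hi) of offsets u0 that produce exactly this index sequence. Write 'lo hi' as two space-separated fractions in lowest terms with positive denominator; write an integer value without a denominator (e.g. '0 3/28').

C = [3/29, 6/29, 9/29, 18/29, 22/29, 1]
j=0 picked index 0: u0 ∈ [0, 3/29)
j=1 picked index 2: u0 ∈ [7/174, 25/174)
j=2 picked index 3: u0 ∈ [-2/87, 25/87)
j=3 picked index 3: u0 ∈ [-11/58, 7/58)
j=4 picked index 4: u0 ∈ [-4/87, 8/87)
j=5 picked index 5: u0 ∈ [-13/174, 1/6)
intersection: [7/174, 8/87)

7/174 8/87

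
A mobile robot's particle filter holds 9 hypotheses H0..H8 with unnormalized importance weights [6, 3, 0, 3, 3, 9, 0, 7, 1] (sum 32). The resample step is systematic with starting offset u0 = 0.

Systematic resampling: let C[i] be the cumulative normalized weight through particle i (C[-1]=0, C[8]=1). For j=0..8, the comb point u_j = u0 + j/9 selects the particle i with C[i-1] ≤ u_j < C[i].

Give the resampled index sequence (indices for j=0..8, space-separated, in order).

C = [3/16, 9/32, 9/32, 3/8, 15/32, 3/4, 3/4, 31/32, 1]
j=0: u_0=0 ∈ [0, 3/16) → index 0
j=1: u_1=1/9 ∈ [0, 3/16) → index 0
j=2: u_2=2/9 ∈ [3/16, 9/32) → index 1
j=3: u_3=1/3 ∈ [9/32, 3/8) → index 3
j=4: u_4=4/9 ∈ [3/8, 15/32) → index 4
j=5: u_5=5/9 ∈ [15/32, 3/4) → index 5
j=6: u_6=2/3 ∈ [15/32, 3/4) → index 5
j=7: u_7=7/9 ∈ [3/4, 31/32) → index 7
j=8: u_8=8/9 ∈ [3/4, 31/32) → index 7

0 0 1 3 4 5 5 7 7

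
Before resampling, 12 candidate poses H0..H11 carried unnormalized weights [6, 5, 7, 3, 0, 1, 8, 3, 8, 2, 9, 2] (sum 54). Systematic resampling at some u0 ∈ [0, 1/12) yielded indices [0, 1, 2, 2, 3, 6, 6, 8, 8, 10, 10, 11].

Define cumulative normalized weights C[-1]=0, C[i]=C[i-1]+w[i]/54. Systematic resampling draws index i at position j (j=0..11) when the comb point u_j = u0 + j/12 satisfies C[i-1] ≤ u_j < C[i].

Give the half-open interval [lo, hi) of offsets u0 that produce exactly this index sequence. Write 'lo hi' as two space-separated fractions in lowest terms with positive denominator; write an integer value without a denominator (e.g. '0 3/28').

5/108 1/18

C = [1/9, 11/54, 1/3, 7/18, 7/18, 11/27, 5/9, 11/18, 41/54, 43/54, 26/27, 1]
j=0 picked index 0: u0 ∈ [0, 1/9)
j=1 picked index 1: u0 ∈ [1/36, 13/108)
j=2 picked index 2: u0 ∈ [1/27, 1/6)
j=3 picked index 2: u0 ∈ [-5/108, 1/12)
j=4 picked index 3: u0 ∈ [0, 1/18)
j=5 picked index 6: u0 ∈ [-1/108, 5/36)
j=6 picked index 6: u0 ∈ [-5/54, 1/18)
j=7 picked index 8: u0 ∈ [1/36, 19/108)
j=8 picked index 8: u0 ∈ [-1/18, 5/54)
j=9 picked index 10: u0 ∈ [5/108, 23/108)
j=10 picked index 10: u0 ∈ [-1/27, 7/54)
j=11 picked index 11: u0 ∈ [5/108, 1/12)
intersection: [5/108, 1/18)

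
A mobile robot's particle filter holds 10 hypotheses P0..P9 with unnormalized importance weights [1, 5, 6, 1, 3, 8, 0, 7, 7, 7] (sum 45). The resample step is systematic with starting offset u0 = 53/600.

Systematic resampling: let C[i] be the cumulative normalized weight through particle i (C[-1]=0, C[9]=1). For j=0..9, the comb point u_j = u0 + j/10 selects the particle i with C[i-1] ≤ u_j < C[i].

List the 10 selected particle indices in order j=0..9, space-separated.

C = [1/45, 2/15, 4/15, 13/45, 16/45, 8/15, 8/15, 31/45, 38/45, 1]
j=0: u_0=53/600 ∈ [1/45, 2/15) → index 1
j=1: u_1=113/600 ∈ [2/15, 4/15) → index 2
j=2: u_2=173/600 ∈ [4/15, 13/45) → index 3
j=3: u_3=233/600 ∈ [16/45, 8/15) → index 5
j=4: u_4=293/600 ∈ [16/45, 8/15) → index 5
j=5: u_5=353/600 ∈ [8/15, 31/45) → index 7
j=6: u_6=413/600 ∈ [8/15, 31/45) → index 7
j=7: u_7=473/600 ∈ [31/45, 38/45) → index 8
j=8: u_8=533/600 ∈ [38/45, 1) → index 9
j=9: u_9=593/600 ∈ [38/45, 1) → index 9

1 2 3 5 5 7 7 8 9 9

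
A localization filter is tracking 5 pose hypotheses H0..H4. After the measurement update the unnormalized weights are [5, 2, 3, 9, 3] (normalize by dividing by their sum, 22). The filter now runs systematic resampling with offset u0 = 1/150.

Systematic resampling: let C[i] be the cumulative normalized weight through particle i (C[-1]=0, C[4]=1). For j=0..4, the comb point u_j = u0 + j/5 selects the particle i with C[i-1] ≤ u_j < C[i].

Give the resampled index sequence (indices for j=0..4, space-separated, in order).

C = [5/22, 7/22, 5/11, 19/22, 1]
j=0: u_0=1/150 ∈ [0, 5/22) → index 0
j=1: u_1=31/150 ∈ [0, 5/22) → index 0
j=2: u_2=61/150 ∈ [7/22, 5/11) → index 2
j=3: u_3=91/150 ∈ [5/11, 19/22) → index 3
j=4: u_4=121/150 ∈ [5/11, 19/22) → index 3

0 0 2 3 3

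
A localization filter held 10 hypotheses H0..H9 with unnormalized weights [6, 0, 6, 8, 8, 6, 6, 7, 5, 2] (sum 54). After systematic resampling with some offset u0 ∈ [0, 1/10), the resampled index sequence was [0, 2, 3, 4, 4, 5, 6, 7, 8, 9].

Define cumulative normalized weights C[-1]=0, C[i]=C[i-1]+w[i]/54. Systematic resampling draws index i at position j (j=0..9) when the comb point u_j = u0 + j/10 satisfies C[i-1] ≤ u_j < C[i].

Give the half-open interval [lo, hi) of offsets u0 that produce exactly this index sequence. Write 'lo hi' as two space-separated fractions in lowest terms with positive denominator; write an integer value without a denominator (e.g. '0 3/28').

19/270 1/10

C = [1/9, 1/9, 2/9, 10/27, 14/27, 17/27, 20/27, 47/54, 26/27, 1]
j=0 picked index 0: u0 ∈ [0, 1/9)
j=1 picked index 2: u0 ∈ [1/90, 11/90)
j=2 picked index 3: u0 ∈ [1/45, 23/135)
j=3 picked index 4: u0 ∈ [19/270, 59/270)
j=4 picked index 4: u0 ∈ [-4/135, 16/135)
j=5 picked index 5: u0 ∈ [1/54, 7/54)
j=6 picked index 6: u0 ∈ [4/135, 19/135)
j=7 picked index 7: u0 ∈ [11/270, 23/135)
j=8 picked index 8: u0 ∈ [19/270, 22/135)
j=9 picked index 9: u0 ∈ [17/270, 1/10)
intersection: [19/270, 1/10)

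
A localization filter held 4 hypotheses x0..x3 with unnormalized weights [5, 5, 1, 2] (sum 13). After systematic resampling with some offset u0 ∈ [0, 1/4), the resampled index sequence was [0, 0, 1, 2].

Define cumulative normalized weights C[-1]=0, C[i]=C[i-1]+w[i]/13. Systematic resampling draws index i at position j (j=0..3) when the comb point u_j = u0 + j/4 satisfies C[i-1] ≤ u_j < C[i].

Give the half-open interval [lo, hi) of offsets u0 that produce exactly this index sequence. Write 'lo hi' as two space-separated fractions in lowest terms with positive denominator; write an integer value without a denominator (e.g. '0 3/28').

C = [5/13, 10/13, 11/13, 1]
j=0 picked index 0: u0 ∈ [0, 5/13)
j=1 picked index 0: u0 ∈ [-1/4, 7/52)
j=2 picked index 1: u0 ∈ [-3/26, 7/26)
j=3 picked index 2: u0 ∈ [1/52, 5/52)
intersection: [1/52, 5/52)

1/52 5/52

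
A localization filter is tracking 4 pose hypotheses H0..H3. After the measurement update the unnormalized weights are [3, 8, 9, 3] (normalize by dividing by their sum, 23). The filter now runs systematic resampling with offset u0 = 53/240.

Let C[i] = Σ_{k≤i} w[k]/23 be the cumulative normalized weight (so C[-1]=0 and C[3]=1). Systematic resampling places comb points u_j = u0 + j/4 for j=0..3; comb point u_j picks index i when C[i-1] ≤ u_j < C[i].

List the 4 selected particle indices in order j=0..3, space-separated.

1 1 2 3

C = [3/23, 11/23, 20/23, 1]
j=0: u_0=53/240 ∈ [3/23, 11/23) → index 1
j=1: u_1=113/240 ∈ [3/23, 11/23) → index 1
j=2: u_2=173/240 ∈ [11/23, 20/23) → index 2
j=3: u_3=233/240 ∈ [20/23, 1) → index 3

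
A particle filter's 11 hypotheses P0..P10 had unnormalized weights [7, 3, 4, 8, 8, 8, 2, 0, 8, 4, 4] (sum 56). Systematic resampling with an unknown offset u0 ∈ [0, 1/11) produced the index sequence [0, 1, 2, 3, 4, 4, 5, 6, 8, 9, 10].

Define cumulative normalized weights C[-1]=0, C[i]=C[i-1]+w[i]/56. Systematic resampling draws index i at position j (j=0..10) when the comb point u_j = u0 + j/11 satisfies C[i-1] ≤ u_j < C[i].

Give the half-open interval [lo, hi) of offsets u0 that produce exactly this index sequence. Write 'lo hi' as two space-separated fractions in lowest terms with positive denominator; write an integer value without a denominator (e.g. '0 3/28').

13/308 3/44

C = [1/8, 5/28, 1/4, 11/28, 15/28, 19/28, 5/7, 5/7, 6/7, 13/14, 1]
j=0 picked index 0: u0 ∈ [0, 1/8)
j=1 picked index 1: u0 ∈ [3/88, 27/308)
j=2 picked index 2: u0 ∈ [-1/308, 3/44)
j=3 picked index 3: u0 ∈ [-1/44, 37/308)
j=4 picked index 4: u0 ∈ [9/308, 53/308)
j=5 picked index 4: u0 ∈ [-19/308, 25/308)
j=6 picked index 5: u0 ∈ [-3/308, 41/308)
j=7 picked index 6: u0 ∈ [13/308, 6/77)
j=8 picked index 8: u0 ∈ [-1/77, 10/77)
j=9 picked index 9: u0 ∈ [3/77, 17/154)
j=10 picked index 10: u0 ∈ [3/154, 1/11)
intersection: [13/308, 3/44)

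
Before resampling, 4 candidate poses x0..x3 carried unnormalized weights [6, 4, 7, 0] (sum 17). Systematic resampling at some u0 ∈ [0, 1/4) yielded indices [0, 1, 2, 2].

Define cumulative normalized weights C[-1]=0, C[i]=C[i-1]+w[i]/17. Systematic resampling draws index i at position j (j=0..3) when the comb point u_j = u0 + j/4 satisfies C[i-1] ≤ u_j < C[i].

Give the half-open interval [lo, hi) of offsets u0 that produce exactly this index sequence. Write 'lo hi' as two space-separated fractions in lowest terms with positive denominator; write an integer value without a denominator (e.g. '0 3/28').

7/68 1/4

C = [6/17, 10/17, 1, 1]
j=0 picked index 0: u0 ∈ [0, 6/17)
j=1 picked index 1: u0 ∈ [7/68, 23/68)
j=2 picked index 2: u0 ∈ [3/34, 1/2)
j=3 picked index 2: u0 ∈ [-11/68, 1/4)
intersection: [7/68, 1/4)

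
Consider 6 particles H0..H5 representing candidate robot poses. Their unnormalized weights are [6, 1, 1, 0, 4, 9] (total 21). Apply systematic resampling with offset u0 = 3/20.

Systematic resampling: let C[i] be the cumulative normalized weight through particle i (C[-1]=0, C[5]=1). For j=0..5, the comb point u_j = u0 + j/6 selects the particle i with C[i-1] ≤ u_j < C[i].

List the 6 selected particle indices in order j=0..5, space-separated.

0 1 4 5 5 5

C = [2/7, 1/3, 8/21, 8/21, 4/7, 1]
j=0: u_0=3/20 ∈ [0, 2/7) → index 0
j=1: u_1=19/60 ∈ [2/7, 1/3) → index 1
j=2: u_2=29/60 ∈ [8/21, 4/7) → index 4
j=3: u_3=13/20 ∈ [4/7, 1) → index 5
j=4: u_4=49/60 ∈ [4/7, 1) → index 5
j=5: u_5=59/60 ∈ [4/7, 1) → index 5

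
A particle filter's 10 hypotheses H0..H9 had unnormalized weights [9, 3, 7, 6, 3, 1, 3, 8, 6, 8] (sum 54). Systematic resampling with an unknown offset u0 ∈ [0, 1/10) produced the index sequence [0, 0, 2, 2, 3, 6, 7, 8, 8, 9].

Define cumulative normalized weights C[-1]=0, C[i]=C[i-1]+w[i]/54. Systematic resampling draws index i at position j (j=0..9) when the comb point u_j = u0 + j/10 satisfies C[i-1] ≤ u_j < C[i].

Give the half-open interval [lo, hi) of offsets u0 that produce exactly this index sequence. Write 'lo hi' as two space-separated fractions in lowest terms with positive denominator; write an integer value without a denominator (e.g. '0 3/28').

11/270 7/135

C = [1/6, 2/9, 19/54, 25/54, 14/27, 29/54, 16/27, 20/27, 23/27, 1]
j=0 picked index 0: u0 ∈ [0, 1/6)
j=1 picked index 0: u0 ∈ [-1/10, 1/15)
j=2 picked index 2: u0 ∈ [1/45, 41/270)
j=3 picked index 2: u0 ∈ [-7/90, 7/135)
j=4 picked index 3: u0 ∈ [-13/270, 17/270)
j=5 picked index 6: u0 ∈ [1/27, 5/54)
j=6 picked index 7: u0 ∈ [-1/135, 19/135)
j=7 picked index 8: u0 ∈ [11/270, 41/270)
j=8 picked index 8: u0 ∈ [-8/135, 7/135)
j=9 picked index 9: u0 ∈ [-13/270, 1/10)
intersection: [11/270, 7/135)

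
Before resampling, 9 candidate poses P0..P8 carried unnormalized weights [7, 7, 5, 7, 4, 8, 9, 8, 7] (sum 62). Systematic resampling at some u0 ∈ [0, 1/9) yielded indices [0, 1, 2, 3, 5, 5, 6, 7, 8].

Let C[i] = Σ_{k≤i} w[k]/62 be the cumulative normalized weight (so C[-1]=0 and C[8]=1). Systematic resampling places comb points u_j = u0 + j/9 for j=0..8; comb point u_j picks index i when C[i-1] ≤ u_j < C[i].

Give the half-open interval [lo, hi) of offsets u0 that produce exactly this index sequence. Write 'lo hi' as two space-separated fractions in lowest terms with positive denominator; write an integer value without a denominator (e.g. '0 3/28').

C = [7/62, 7/31, 19/62, 13/31, 15/31, 19/31, 47/62, 55/62, 1]
j=0 picked index 0: u0 ∈ [0, 7/62)
j=1 picked index 1: u0 ∈ [1/558, 32/279)
j=2 picked index 2: u0 ∈ [1/279, 47/558)
j=3 picked index 3: u0 ∈ [-5/186, 8/93)
j=4 picked index 5: u0 ∈ [11/279, 47/279)
j=5 picked index 5: u0 ∈ [-20/279, 16/279)
j=6 picked index 6: u0 ∈ [-5/93, 17/186)
j=7 picked index 7: u0 ∈ [-11/558, 61/558)
j=8 picked index 8: u0 ∈ [-1/558, 1/9)
intersection: [11/279, 16/279)

11/279 16/279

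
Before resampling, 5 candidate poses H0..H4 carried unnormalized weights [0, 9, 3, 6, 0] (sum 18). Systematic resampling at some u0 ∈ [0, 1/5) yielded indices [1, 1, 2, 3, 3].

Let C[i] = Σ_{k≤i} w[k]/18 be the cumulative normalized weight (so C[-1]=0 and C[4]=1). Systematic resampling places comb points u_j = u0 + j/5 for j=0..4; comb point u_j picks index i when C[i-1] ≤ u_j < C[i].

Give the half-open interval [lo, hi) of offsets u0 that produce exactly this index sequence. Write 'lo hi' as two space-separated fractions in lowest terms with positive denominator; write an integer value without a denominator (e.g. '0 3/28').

1/10 1/5

C = [0, 1/2, 2/3, 1, 1]
j=0 picked index 1: u0 ∈ [0, 1/2)
j=1 picked index 1: u0 ∈ [-1/5, 3/10)
j=2 picked index 2: u0 ∈ [1/10, 4/15)
j=3 picked index 3: u0 ∈ [1/15, 2/5)
j=4 picked index 3: u0 ∈ [-2/15, 1/5)
intersection: [1/10, 1/5)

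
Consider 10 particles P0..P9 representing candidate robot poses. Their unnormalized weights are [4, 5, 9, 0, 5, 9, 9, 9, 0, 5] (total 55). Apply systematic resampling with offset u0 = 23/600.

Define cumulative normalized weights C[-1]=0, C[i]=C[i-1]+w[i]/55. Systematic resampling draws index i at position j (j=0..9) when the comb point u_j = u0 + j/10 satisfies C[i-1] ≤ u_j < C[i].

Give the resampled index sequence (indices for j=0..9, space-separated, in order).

C = [4/55, 9/55, 18/55, 18/55, 23/55, 32/55, 41/55, 10/11, 10/11, 1]
j=0: u_0=23/600 ∈ [0, 4/55) → index 0
j=1: u_1=83/600 ∈ [4/55, 9/55) → index 1
j=2: u_2=143/600 ∈ [9/55, 18/55) → index 2
j=3: u_3=203/600 ∈ [18/55, 23/55) → index 4
j=4: u_4=263/600 ∈ [23/55, 32/55) → index 5
j=5: u_5=323/600 ∈ [23/55, 32/55) → index 5
j=6: u_6=383/600 ∈ [32/55, 41/55) → index 6
j=7: u_7=443/600 ∈ [32/55, 41/55) → index 6
j=8: u_8=503/600 ∈ [41/55, 10/11) → index 7
j=9: u_9=563/600 ∈ [10/11, 1) → index 9

0 1 2 4 5 5 6 6 7 9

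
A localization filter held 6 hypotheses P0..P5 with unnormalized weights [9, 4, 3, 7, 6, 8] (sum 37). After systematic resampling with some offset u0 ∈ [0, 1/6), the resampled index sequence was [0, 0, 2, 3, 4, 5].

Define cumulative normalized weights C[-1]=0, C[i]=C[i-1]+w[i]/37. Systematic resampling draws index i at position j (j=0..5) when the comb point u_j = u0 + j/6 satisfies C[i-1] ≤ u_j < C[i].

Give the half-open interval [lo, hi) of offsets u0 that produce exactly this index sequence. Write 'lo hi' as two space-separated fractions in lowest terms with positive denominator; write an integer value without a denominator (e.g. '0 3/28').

C = [9/37, 13/37, 16/37, 23/37, 29/37, 1]
j=0 picked index 0: u0 ∈ [0, 9/37)
j=1 picked index 0: u0 ∈ [-1/6, 17/222)
j=2 picked index 2: u0 ∈ [2/111, 11/111)
j=3 picked index 3: u0 ∈ [-5/74, 9/74)
j=4 picked index 4: u0 ∈ [-5/111, 13/111)
j=5 picked index 5: u0 ∈ [-11/222, 1/6)
intersection: [2/111, 17/222)

2/111 17/222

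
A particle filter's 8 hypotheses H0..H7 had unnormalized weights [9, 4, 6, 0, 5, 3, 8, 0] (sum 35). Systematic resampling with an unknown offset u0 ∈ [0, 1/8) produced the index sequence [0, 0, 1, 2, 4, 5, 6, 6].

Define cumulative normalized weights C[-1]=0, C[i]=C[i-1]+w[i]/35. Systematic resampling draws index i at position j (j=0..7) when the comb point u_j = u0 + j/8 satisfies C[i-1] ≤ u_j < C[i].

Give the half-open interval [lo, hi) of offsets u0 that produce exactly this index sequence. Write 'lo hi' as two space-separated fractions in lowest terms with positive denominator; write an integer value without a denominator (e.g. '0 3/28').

C = [9/35, 13/35, 19/35, 19/35, 24/35, 27/35, 1, 1]
j=0 picked index 0: u0 ∈ [0, 9/35)
j=1 picked index 0: u0 ∈ [-1/8, 37/280)
j=2 picked index 1: u0 ∈ [1/140, 17/140)
j=3 picked index 2: u0 ∈ [-1/280, 47/280)
j=4 picked index 4: u0 ∈ [3/70, 13/70)
j=5 picked index 5: u0 ∈ [17/280, 41/280)
j=6 picked index 6: u0 ∈ [3/140, 1/4)
j=7 picked index 6: u0 ∈ [-29/280, 1/8)
intersection: [17/280, 17/140)

17/280 17/140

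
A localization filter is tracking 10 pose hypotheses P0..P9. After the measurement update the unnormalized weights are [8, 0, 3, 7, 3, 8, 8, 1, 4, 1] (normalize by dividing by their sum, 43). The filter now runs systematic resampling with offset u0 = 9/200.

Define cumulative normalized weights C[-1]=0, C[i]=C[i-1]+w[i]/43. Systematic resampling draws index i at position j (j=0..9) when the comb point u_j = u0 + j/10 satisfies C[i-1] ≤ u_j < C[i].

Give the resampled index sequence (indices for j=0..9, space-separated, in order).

C = [8/43, 8/43, 11/43, 18/43, 21/43, 29/43, 37/43, 38/43, 42/43, 1]
j=0: u_0=9/200 ∈ [0, 8/43) → index 0
j=1: u_1=29/200 ∈ [0, 8/43) → index 0
j=2: u_2=49/200 ∈ [8/43, 11/43) → index 2
j=3: u_3=69/200 ∈ [11/43, 18/43) → index 3
j=4: u_4=89/200 ∈ [18/43, 21/43) → index 4
j=5: u_5=109/200 ∈ [21/43, 29/43) → index 5
j=6: u_6=129/200 ∈ [21/43, 29/43) → index 5
j=7: u_7=149/200 ∈ [29/43, 37/43) → index 6
j=8: u_8=169/200 ∈ [29/43, 37/43) → index 6
j=9: u_9=189/200 ∈ [38/43, 42/43) → index 8

0 0 2 3 4 5 5 6 6 8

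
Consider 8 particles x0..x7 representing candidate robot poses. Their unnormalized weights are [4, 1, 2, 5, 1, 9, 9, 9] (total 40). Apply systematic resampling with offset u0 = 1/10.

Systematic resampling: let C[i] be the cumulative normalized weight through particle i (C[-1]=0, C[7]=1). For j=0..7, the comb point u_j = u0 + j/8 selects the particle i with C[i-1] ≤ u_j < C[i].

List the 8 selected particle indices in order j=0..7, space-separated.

1 3 5 5 6 6 7 7

C = [1/10, 1/8, 7/40, 3/10, 13/40, 11/20, 31/40, 1]
j=0: u_0=1/10 ∈ [1/10, 1/8) → index 1
j=1: u_1=9/40 ∈ [7/40, 3/10) → index 3
j=2: u_2=7/20 ∈ [13/40, 11/20) → index 5
j=3: u_3=19/40 ∈ [13/40, 11/20) → index 5
j=4: u_4=3/5 ∈ [11/20, 31/40) → index 6
j=5: u_5=29/40 ∈ [11/20, 31/40) → index 6
j=6: u_6=17/20 ∈ [31/40, 1) → index 7
j=7: u_7=39/40 ∈ [31/40, 1) → index 7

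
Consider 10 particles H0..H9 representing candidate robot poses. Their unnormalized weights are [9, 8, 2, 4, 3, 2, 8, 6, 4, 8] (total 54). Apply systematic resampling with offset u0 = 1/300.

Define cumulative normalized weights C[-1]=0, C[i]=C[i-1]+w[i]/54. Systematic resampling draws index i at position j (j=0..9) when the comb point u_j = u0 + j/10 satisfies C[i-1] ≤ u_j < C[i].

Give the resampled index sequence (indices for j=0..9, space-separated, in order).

C = [1/6, 17/54, 19/54, 23/54, 13/27, 14/27, 2/3, 7/9, 23/27, 1]
j=0: u_0=1/300 ∈ [0, 1/6) → index 0
j=1: u_1=31/300 ∈ [0, 1/6) → index 0
j=2: u_2=61/300 ∈ [1/6, 17/54) → index 1
j=3: u_3=91/300 ∈ [1/6, 17/54) → index 1
j=4: u_4=121/300 ∈ [19/54, 23/54) → index 3
j=5: u_5=151/300 ∈ [13/27, 14/27) → index 5
j=6: u_6=181/300 ∈ [14/27, 2/3) → index 6
j=7: u_7=211/300 ∈ [2/3, 7/9) → index 7
j=8: u_8=241/300 ∈ [7/9, 23/27) → index 8
j=9: u_9=271/300 ∈ [23/27, 1) → index 9

0 0 1 1 3 5 6 7 8 9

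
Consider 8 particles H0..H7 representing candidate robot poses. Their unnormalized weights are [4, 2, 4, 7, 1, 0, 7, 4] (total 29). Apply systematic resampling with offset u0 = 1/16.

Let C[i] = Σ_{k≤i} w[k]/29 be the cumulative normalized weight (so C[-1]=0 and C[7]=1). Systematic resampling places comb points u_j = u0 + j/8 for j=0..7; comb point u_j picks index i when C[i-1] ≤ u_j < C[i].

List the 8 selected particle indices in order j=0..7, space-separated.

C = [4/29, 6/29, 10/29, 17/29, 18/29, 18/29, 25/29, 1]
j=0: u_0=1/16 ∈ [0, 4/29) → index 0
j=1: u_1=3/16 ∈ [4/29, 6/29) → index 1
j=2: u_2=5/16 ∈ [6/29, 10/29) → index 2
j=3: u_3=7/16 ∈ [10/29, 17/29) → index 3
j=4: u_4=9/16 ∈ [10/29, 17/29) → index 3
j=5: u_5=11/16 ∈ [18/29, 25/29) → index 6
j=6: u_6=13/16 ∈ [18/29, 25/29) → index 6
j=7: u_7=15/16 ∈ [25/29, 1) → index 7

0 1 2 3 3 6 6 7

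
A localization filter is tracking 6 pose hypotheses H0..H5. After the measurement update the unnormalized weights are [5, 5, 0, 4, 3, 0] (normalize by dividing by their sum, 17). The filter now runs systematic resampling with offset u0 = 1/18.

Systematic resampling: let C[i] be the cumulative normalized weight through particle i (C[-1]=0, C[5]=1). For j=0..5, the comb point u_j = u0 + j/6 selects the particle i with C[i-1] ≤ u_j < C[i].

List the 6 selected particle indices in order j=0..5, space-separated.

C = [5/17, 10/17, 10/17, 14/17, 1, 1]
j=0: u_0=1/18 ∈ [0, 5/17) → index 0
j=1: u_1=2/9 ∈ [0, 5/17) → index 0
j=2: u_2=7/18 ∈ [5/17, 10/17) → index 1
j=3: u_3=5/9 ∈ [5/17, 10/17) → index 1
j=4: u_4=13/18 ∈ [10/17, 14/17) → index 3
j=5: u_5=8/9 ∈ [14/17, 1) → index 4

0 0 1 1 3 4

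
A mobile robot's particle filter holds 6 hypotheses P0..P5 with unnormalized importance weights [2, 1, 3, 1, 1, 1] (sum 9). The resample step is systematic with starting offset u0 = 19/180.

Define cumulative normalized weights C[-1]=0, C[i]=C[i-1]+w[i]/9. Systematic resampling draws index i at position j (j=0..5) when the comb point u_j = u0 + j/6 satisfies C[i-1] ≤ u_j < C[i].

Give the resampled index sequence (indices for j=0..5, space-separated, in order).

0 1 2 2 3 5

C = [2/9, 1/3, 2/3, 7/9, 8/9, 1]
j=0: u_0=19/180 ∈ [0, 2/9) → index 0
j=1: u_1=49/180 ∈ [2/9, 1/3) → index 1
j=2: u_2=79/180 ∈ [1/3, 2/3) → index 2
j=3: u_3=109/180 ∈ [1/3, 2/3) → index 2
j=4: u_4=139/180 ∈ [2/3, 7/9) → index 3
j=5: u_5=169/180 ∈ [8/9, 1) → index 5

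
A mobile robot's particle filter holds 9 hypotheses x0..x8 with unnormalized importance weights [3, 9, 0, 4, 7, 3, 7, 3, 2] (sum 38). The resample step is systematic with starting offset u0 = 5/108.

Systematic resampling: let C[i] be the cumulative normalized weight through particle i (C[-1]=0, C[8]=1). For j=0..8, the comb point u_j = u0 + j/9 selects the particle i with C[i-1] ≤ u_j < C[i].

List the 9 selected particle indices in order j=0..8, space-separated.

C = [3/38, 6/19, 6/19, 8/19, 23/38, 13/19, 33/38, 18/19, 1]
j=0: u_0=5/108 ∈ [0, 3/38) → index 0
j=1: u_1=17/108 ∈ [3/38, 6/19) → index 1
j=2: u_2=29/108 ∈ [3/38, 6/19) → index 1
j=3: u_3=41/108 ∈ [6/19, 8/19) → index 3
j=4: u_4=53/108 ∈ [8/19, 23/38) → index 4
j=5: u_5=65/108 ∈ [8/19, 23/38) → index 4
j=6: u_6=77/108 ∈ [13/19, 33/38) → index 6
j=7: u_7=89/108 ∈ [13/19, 33/38) → index 6
j=8: u_8=101/108 ∈ [33/38, 18/19) → index 7

0 1 1 3 4 4 6 6 7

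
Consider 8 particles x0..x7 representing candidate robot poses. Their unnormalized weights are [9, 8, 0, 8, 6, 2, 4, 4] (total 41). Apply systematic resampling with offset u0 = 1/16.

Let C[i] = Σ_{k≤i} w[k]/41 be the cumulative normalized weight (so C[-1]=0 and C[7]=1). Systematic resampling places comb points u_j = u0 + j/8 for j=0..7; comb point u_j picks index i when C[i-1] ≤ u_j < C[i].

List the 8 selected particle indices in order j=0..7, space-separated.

C = [9/41, 17/41, 17/41, 25/41, 31/41, 33/41, 37/41, 1]
j=0: u_0=1/16 ∈ [0, 9/41) → index 0
j=1: u_1=3/16 ∈ [0, 9/41) → index 0
j=2: u_2=5/16 ∈ [9/41, 17/41) → index 1
j=3: u_3=7/16 ∈ [17/41, 25/41) → index 3
j=4: u_4=9/16 ∈ [17/41, 25/41) → index 3
j=5: u_5=11/16 ∈ [25/41, 31/41) → index 4
j=6: u_6=13/16 ∈ [33/41, 37/41) → index 6
j=7: u_7=15/16 ∈ [37/41, 1) → index 7

0 0 1 3 3 4 6 7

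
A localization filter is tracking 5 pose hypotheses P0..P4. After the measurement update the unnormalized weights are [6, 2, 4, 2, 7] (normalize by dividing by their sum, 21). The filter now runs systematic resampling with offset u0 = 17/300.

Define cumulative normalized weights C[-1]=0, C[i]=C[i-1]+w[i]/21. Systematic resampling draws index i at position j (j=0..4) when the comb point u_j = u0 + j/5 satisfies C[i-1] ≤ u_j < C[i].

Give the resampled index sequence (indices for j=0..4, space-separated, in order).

0 0 2 3 4

C = [2/7, 8/21, 4/7, 2/3, 1]
j=0: u_0=17/300 ∈ [0, 2/7) → index 0
j=1: u_1=77/300 ∈ [0, 2/7) → index 0
j=2: u_2=137/300 ∈ [8/21, 4/7) → index 2
j=3: u_3=197/300 ∈ [4/7, 2/3) → index 3
j=4: u_4=257/300 ∈ [2/3, 1) → index 4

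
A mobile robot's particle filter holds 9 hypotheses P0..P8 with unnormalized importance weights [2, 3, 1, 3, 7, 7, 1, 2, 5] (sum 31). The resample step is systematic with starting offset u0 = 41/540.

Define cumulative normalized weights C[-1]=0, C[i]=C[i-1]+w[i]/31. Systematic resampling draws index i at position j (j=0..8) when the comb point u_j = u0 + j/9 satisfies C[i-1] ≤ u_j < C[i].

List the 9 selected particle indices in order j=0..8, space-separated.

C = [2/31, 5/31, 6/31, 9/31, 16/31, 23/31, 24/31, 26/31, 1]
j=0: u_0=41/540 ∈ [2/31, 5/31) → index 1
j=1: u_1=101/540 ∈ [5/31, 6/31) → index 2
j=2: u_2=161/540 ∈ [9/31, 16/31) → index 4
j=3: u_3=221/540 ∈ [9/31, 16/31) → index 4
j=4: u_4=281/540 ∈ [16/31, 23/31) → index 5
j=5: u_5=341/540 ∈ [16/31, 23/31) → index 5
j=6: u_6=401/540 ∈ [23/31, 24/31) → index 6
j=7: u_7=461/540 ∈ [26/31, 1) → index 8
j=8: u_8=521/540 ∈ [26/31, 1) → index 8

1 2 4 4 5 5 6 8 8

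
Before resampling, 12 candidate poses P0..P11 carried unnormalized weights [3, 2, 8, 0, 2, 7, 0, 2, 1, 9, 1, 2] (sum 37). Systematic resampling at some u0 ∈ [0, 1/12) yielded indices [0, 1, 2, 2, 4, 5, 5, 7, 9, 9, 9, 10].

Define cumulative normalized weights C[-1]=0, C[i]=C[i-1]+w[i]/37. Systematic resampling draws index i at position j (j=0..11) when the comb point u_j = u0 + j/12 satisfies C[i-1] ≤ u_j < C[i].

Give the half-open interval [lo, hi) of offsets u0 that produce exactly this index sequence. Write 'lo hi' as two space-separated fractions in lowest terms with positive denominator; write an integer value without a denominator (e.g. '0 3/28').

2/111 13/444

C = [3/37, 5/37, 13/37, 13/37, 15/37, 22/37, 22/37, 24/37, 25/37, 34/37, 35/37, 1]
j=0 picked index 0: u0 ∈ [0, 3/37)
j=1 picked index 1: u0 ∈ [-1/444, 23/444)
j=2 picked index 2: u0 ∈ [-7/222, 41/222)
j=3 picked index 2: u0 ∈ [-17/148, 15/148)
j=4 picked index 4: u0 ∈ [2/111, 8/111)
j=5 picked index 5: u0 ∈ [-5/444, 79/444)
j=6 picked index 5: u0 ∈ [-7/74, 7/74)
j=7 picked index 7: u0 ∈ [5/444, 29/444)
j=8 picked index 9: u0 ∈ [1/111, 28/111)
j=9 picked index 9: u0 ∈ [-11/148, 25/148)
j=10 picked index 9: u0 ∈ [-35/222, 19/222)
j=11 picked index 10: u0 ∈ [1/444, 13/444)
intersection: [2/111, 13/444)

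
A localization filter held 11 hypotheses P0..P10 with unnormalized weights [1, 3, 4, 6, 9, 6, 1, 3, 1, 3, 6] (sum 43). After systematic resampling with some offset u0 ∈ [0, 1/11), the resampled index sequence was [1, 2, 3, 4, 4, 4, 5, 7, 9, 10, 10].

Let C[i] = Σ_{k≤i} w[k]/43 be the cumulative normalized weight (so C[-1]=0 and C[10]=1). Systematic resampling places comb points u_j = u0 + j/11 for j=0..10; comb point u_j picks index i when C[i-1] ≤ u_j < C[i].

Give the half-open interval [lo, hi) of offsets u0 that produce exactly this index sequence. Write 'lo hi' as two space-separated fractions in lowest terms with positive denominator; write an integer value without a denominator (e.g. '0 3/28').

30/473 38/473

C = [1/43, 4/43, 8/43, 14/43, 23/43, 29/43, 30/43, 33/43, 34/43, 37/43, 1]
j=0 picked index 1: u0 ∈ [1/43, 4/43)
j=1 picked index 2: u0 ∈ [1/473, 45/473)
j=2 picked index 3: u0 ∈ [2/473, 68/473)
j=3 picked index 4: u0 ∈ [25/473, 124/473)
j=4 picked index 4: u0 ∈ [-18/473, 81/473)
j=5 picked index 4: u0 ∈ [-61/473, 38/473)
j=6 picked index 5: u0 ∈ [-5/473, 61/473)
j=7 picked index 7: u0 ∈ [29/473, 62/473)
j=8 picked index 9: u0 ∈ [30/473, 63/473)
j=9 picked index 10: u0 ∈ [20/473, 2/11)
j=10 picked index 10: u0 ∈ [-23/473, 1/11)
intersection: [30/473, 38/473)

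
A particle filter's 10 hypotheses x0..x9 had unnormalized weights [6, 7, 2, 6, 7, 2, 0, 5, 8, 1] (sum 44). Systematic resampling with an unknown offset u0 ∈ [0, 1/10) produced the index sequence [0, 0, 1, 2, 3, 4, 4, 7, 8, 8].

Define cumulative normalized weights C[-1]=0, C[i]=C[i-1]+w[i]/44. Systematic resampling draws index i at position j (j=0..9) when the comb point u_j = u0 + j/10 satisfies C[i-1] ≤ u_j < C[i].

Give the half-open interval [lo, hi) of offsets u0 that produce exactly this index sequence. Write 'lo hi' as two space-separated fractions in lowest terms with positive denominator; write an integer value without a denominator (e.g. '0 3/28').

C = [3/22, 13/44, 15/44, 21/44, 7/11, 15/22, 15/22, 35/44, 43/44, 1]
j=0 picked index 0: u0 ∈ [0, 3/22)
j=1 picked index 0: u0 ∈ [-1/10, 2/55)
j=2 picked index 1: u0 ∈ [-7/110, 21/220)
j=3 picked index 2: u0 ∈ [-1/220, 9/220)
j=4 picked index 3: u0 ∈ [-13/220, 17/220)
j=5 picked index 4: u0 ∈ [-1/44, 3/22)
j=6 picked index 4: u0 ∈ [-27/220, 2/55)
j=7 picked index 7: u0 ∈ [-1/55, 21/220)
j=8 picked index 8: u0 ∈ [-1/220, 39/220)
j=9 picked index 8: u0 ∈ [-23/220, 17/220)
intersection: [0, 2/55)

0 2/55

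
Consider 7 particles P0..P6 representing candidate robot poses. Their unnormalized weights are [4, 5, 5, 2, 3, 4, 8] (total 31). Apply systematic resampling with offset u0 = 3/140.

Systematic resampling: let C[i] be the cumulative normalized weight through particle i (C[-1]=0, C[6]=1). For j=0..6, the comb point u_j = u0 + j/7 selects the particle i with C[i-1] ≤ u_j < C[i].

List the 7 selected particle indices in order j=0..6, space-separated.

0 1 2 2 4 5 6

C = [4/31, 9/31, 14/31, 16/31, 19/31, 23/31, 1]
j=0: u_0=3/140 ∈ [0, 4/31) → index 0
j=1: u_1=23/140 ∈ [4/31, 9/31) → index 1
j=2: u_2=43/140 ∈ [9/31, 14/31) → index 2
j=3: u_3=9/20 ∈ [9/31, 14/31) → index 2
j=4: u_4=83/140 ∈ [16/31, 19/31) → index 4
j=5: u_5=103/140 ∈ [19/31, 23/31) → index 5
j=6: u_6=123/140 ∈ [23/31, 1) → index 6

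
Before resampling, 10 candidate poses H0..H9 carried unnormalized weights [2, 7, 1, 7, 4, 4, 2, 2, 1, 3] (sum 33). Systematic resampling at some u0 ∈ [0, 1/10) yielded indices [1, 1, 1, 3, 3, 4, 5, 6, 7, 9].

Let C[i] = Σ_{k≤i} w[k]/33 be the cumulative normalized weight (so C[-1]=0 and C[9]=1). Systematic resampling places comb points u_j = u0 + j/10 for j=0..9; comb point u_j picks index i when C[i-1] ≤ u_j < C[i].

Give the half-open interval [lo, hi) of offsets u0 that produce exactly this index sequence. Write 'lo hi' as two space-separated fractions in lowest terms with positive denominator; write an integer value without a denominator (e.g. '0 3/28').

C = [2/33, 3/11, 10/33, 17/33, 7/11, 25/33, 9/11, 29/33, 10/11, 1]
j=0 picked index 1: u0 ∈ [2/33, 3/11)
j=1 picked index 1: u0 ∈ [-13/330, 19/110)
j=2 picked index 1: u0 ∈ [-23/165, 4/55)
j=3 picked index 3: u0 ∈ [1/330, 71/330)
j=4 picked index 3: u0 ∈ [-16/165, 19/165)
j=5 picked index 4: u0 ∈ [1/66, 3/22)
j=6 picked index 5: u0 ∈ [2/55, 26/165)
j=7 picked index 6: u0 ∈ [19/330, 13/110)
j=8 picked index 7: u0 ∈ [1/55, 13/165)
j=9 picked index 9: u0 ∈ [1/110, 1/10)
intersection: [2/33, 4/55)

2/33 4/55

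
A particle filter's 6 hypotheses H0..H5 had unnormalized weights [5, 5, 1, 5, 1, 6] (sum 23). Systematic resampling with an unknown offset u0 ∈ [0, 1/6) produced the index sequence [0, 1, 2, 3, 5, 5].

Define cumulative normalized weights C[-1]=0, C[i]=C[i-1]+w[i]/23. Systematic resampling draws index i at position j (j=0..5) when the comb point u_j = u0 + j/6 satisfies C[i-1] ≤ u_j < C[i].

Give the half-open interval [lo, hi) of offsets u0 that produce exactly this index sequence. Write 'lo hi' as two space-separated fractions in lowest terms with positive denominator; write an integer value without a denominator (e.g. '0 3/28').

7/69 10/69

C = [5/23, 10/23, 11/23, 16/23, 17/23, 1]
j=0 picked index 0: u0 ∈ [0, 5/23)
j=1 picked index 1: u0 ∈ [7/138, 37/138)
j=2 picked index 2: u0 ∈ [7/69, 10/69)
j=3 picked index 3: u0 ∈ [-1/46, 9/46)
j=4 picked index 5: u0 ∈ [5/69, 1/3)
j=5 picked index 5: u0 ∈ [-13/138, 1/6)
intersection: [7/69, 10/69)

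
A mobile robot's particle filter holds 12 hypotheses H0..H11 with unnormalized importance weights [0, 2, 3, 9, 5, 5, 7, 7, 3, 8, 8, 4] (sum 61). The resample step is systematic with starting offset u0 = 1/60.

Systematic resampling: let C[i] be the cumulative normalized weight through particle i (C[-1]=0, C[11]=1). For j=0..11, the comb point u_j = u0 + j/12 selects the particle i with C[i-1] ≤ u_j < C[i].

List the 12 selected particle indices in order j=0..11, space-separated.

1 3 3 4 5 6 7 7 9 9 10 10

C = [0, 2/61, 5/61, 14/61, 19/61, 24/61, 31/61, 38/61, 41/61, 49/61, 57/61, 1]
j=0: u_0=1/60 ∈ [0, 2/61) → index 1
j=1: u_1=1/10 ∈ [5/61, 14/61) → index 3
j=2: u_2=11/60 ∈ [5/61, 14/61) → index 3
j=3: u_3=4/15 ∈ [14/61, 19/61) → index 4
j=4: u_4=7/20 ∈ [19/61, 24/61) → index 5
j=5: u_5=13/30 ∈ [24/61, 31/61) → index 6
j=6: u_6=31/60 ∈ [31/61, 38/61) → index 7
j=7: u_7=3/5 ∈ [31/61, 38/61) → index 7
j=8: u_8=41/60 ∈ [41/61, 49/61) → index 9
j=9: u_9=23/30 ∈ [41/61, 49/61) → index 9
j=10: u_10=17/20 ∈ [49/61, 57/61) → index 10
j=11: u_11=14/15 ∈ [49/61, 57/61) → index 10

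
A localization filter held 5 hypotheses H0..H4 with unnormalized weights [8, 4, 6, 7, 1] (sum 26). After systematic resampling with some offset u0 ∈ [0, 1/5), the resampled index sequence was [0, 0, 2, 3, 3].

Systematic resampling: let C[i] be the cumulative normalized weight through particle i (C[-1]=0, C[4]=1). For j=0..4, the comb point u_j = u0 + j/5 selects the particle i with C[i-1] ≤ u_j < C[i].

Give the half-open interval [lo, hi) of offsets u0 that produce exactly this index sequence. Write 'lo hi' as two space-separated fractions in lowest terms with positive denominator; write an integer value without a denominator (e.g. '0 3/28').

C = [4/13, 6/13, 9/13, 25/26, 1]
j=0 picked index 0: u0 ∈ [0, 4/13)
j=1 picked index 0: u0 ∈ [-1/5, 7/65)
j=2 picked index 2: u0 ∈ [4/65, 19/65)
j=3 picked index 3: u0 ∈ [6/65, 47/130)
j=4 picked index 3: u0 ∈ [-7/65, 21/130)
intersection: [6/65, 7/65)

6/65 7/65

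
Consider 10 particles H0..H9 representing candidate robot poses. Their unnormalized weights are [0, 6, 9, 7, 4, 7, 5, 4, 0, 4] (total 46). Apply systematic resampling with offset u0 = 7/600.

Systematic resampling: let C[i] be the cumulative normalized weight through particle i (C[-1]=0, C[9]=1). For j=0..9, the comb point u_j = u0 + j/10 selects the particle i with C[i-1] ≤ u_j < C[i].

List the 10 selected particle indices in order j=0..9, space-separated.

C = [0, 3/23, 15/46, 11/23, 13/23, 33/46, 19/23, 21/23, 21/23, 1]
j=0: u_0=7/600 ∈ [0, 3/23) → index 1
j=1: u_1=67/600 ∈ [0, 3/23) → index 1
j=2: u_2=127/600 ∈ [3/23, 15/46) → index 2
j=3: u_3=187/600 ∈ [3/23, 15/46) → index 2
j=4: u_4=247/600 ∈ [15/46, 11/23) → index 3
j=5: u_5=307/600 ∈ [11/23, 13/23) → index 4
j=6: u_6=367/600 ∈ [13/23, 33/46) → index 5
j=7: u_7=427/600 ∈ [13/23, 33/46) → index 5
j=8: u_8=487/600 ∈ [33/46, 19/23) → index 6
j=9: u_9=547/600 ∈ [19/23, 21/23) → index 7

1 1 2 2 3 4 5 5 6 7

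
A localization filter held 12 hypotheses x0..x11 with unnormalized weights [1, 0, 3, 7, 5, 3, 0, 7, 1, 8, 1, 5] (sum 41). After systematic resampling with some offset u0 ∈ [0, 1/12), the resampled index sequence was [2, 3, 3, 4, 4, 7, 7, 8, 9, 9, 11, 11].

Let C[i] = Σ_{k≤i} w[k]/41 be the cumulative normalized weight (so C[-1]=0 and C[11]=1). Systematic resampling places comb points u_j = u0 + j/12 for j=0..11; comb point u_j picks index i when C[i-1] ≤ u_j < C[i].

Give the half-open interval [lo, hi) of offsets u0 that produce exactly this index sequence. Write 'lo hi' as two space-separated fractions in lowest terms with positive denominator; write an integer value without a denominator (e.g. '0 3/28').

C = [1/41, 1/41, 4/41, 11/41, 16/41, 19/41, 19/41, 26/41, 27/41, 35/41, 36/41, 1]
j=0 picked index 2: u0 ∈ [1/41, 4/41)
j=1 picked index 3: u0 ∈ [7/492, 91/492)
j=2 picked index 3: u0 ∈ [-17/246, 25/246)
j=3 picked index 4: u0 ∈ [3/164, 23/164)
j=4 picked index 4: u0 ∈ [-8/123, 7/123)
j=5 picked index 7: u0 ∈ [23/492, 107/492)
j=6 picked index 7: u0 ∈ [-3/82, 11/82)
j=7 picked index 8: u0 ∈ [25/492, 37/492)
j=8 picked index 9: u0 ∈ [-1/123, 23/123)
j=9 picked index 9: u0 ∈ [-15/164, 17/164)
j=10 picked index 11: u0 ∈ [11/246, 1/6)
j=11 picked index 11: u0 ∈ [-19/492, 1/12)
intersection: [25/492, 7/123)

25/492 7/123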